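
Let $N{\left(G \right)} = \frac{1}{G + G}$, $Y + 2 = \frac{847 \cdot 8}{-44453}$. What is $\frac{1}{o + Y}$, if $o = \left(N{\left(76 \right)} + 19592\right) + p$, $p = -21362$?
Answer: $- \frac{6756856}{11974134331} \approx -0.00056429$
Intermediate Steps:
$Y = - \frac{95682}{44453}$ ($Y = -2 + \frac{847 \cdot 8}{-44453} = -2 + 6776 \left(- \frac{1}{44453}\right) = -2 - \frac{6776}{44453} = - \frac{95682}{44453} \approx -2.1524$)
$N{\left(G \right)} = \frac{1}{2 G}$
$o = - \frac{269039}{152}$ ($o = \left(\frac{1}{2 \cdot 76} + 19592\right) - 21362 = \left(\frac{1}{2} \cdot \frac{1}{76} + 19592\right) - 21362 = \left(\frac{1}{152} + 19592\right) - 21362 = \frac{2977985}{152} - 21362 = - \frac{269039}{152} \approx -1770.0$)
$\frac{1}{o + Y} = \frac{1}{- \frac{269039}{152} - \frac{95682}{44453}} = \frac{1}{- \frac{11974134331}{6756856}} = - \frac{6756856}{11974134331}$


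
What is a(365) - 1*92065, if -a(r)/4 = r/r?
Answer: -92069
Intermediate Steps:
a(r) = -4 (a(r) = -4*r/r = -4*1 = -4)
a(365) - 1*92065 = -4 - 1*92065 = -4 - 92065 = -92069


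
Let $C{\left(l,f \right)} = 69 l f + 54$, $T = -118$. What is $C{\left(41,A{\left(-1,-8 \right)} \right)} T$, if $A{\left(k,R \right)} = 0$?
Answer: $-6372$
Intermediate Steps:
$C{\left(l,f \right)} = 54 + 69 f l$ ($C{\left(l,f \right)} = 69 f l + 54 = 54 + 69 f l$)
$C{\left(41,A{\left(-1,-8 \right)} \right)} T = \left(54 + 69 \cdot 0 \cdot 41\right) \left(-118\right) = \left(54 + 0\right) \left(-118\right) = 54 \left(-118\right) = -6372$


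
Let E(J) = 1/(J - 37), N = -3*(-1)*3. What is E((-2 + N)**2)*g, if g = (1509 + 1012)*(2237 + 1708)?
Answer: 3315115/4 ≈ 8.2878e+5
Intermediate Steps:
N = 9 (N = 3*3 = 9)
E(J) = 1/(-37 + J)
g = 9945345 (g = 2521*3945 = 9945345)
E((-2 + N)**2)*g = 9945345/(-37 + (-2 + 9)**2) = 9945345/(-37 + 7**2) = 9945345/(-37 + 49) = 9945345/12 = (1/12)*9945345 = 3315115/4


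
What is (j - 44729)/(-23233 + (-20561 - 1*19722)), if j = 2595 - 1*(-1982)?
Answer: 3346/5293 ≈ 0.63216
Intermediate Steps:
j = 4577 (j = 2595 + 1982 = 4577)
(j - 44729)/(-23233 + (-20561 - 1*19722)) = (4577 - 44729)/(-23233 + (-20561 - 1*19722)) = -40152/(-23233 + (-20561 - 19722)) = -40152/(-23233 - 40283) = -40152/(-63516) = -40152*(-1/63516) = 3346/5293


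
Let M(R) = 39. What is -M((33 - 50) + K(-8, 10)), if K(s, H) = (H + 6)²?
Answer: -39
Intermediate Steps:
K(s, H) = (6 + H)²
-M((33 - 50) + K(-8, 10)) = -1*39 = -39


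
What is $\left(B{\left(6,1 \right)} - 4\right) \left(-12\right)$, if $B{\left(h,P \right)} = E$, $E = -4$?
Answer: $96$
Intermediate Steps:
$B{\left(h,P \right)} = -4$
$\left(B{\left(6,1 \right)} - 4\right) \left(-12\right) = \left(-4 - 4\right) \left(-12\right) = \left(-8\right) \left(-12\right) = 96$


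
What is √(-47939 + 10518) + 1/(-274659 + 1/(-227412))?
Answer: -227412/62460752509 + I*√37421 ≈ -3.6409e-6 + 193.45*I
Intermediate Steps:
√(-47939 + 10518) + 1/(-274659 + 1/(-227412)) = √(-37421) + 1/(-274659 - 1/227412) = I*√37421 + 1/(-62460752509/227412) = I*√37421 - 227412/62460752509 = -227412/62460752509 + I*√37421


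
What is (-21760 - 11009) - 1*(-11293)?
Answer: -21476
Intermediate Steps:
(-21760 - 11009) - 1*(-11293) = -32769 + 11293 = -21476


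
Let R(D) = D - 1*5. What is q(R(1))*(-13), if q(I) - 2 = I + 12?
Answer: -130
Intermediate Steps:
R(D) = -5 + D (R(D) = D - 5 = -5 + D)
q(I) = 14 + I (q(I) = 2 + (I + 12) = 2 + (12 + I) = 14 + I)
q(R(1))*(-13) = (14 + (-5 + 1))*(-13) = (14 - 4)*(-13) = 10*(-13) = -130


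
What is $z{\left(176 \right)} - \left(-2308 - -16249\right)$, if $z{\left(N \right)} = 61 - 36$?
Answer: $-13916$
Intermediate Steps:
$z{\left(N \right)} = 25$
$z{\left(176 \right)} - \left(-2308 - -16249\right) = 25 - \left(-2308 - -16249\right) = 25 - \left(-2308 + 16249\right) = 25 - 13941 = -13916$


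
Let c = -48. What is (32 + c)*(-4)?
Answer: 64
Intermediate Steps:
(32 + c)*(-4) = (32 - 48)*(-4) = -16*(-4) = 64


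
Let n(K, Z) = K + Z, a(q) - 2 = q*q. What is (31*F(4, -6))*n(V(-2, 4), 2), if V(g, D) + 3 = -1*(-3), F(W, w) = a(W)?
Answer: 1116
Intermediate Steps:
a(q) = 2 + q² (a(q) = 2 + q*q = 2 + q²)
F(W, w) = 2 + W²
V(g, D) = 0 (V(g, D) = -3 - 1*(-3) = -3 + 3 = 0)
(31*F(4, -6))*n(V(-2, 4), 2) = (31*(2 + 4²))*(0 + 2) = (31*(2 + 16))*2 = (31*18)*2 = 558*2 = 1116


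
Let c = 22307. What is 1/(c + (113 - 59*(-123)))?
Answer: 1/29677 ≈ 3.3696e-5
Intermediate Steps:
1/(c + (113 - 59*(-123))) = 1/(22307 + (113 - 59*(-123))) = 1/(22307 + (113 + 7257)) = 1/(22307 + 7370) = 1/29677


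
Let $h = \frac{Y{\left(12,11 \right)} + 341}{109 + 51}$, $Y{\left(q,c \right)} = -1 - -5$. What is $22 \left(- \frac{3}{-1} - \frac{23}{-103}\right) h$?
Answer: $\frac{62997}{412} \approx 152.91$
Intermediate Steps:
$Y{\left(q,c \right)} = 4$ ($Y{\left(q,c \right)} = -1 + 5 = 4$)
$h = \frac{69}{32}$ ($h = \frac{4 + 341}{109 + 51} = \frac{345}{160} = 345 \cdot \frac{1}{160} = \frac{69}{32} \approx 2.1563$)
$22 \left(- \frac{3}{-1} - \frac{23}{-103}\right) h = 22 \left(- \frac{3}{-1} - \frac{23}{-103}\right) \frac{69}{32} = 22 \left(\left(-3\right) \left(-1\right) - - \frac{23}{103}\right) \frac{69}{32} = 22 \left(3 + \frac{23}{103}\right) \frac{69}{32} = 22 \cdot \frac{332}{103} \cdot \frac{69}{32} = 22 \cdot \frac{5727}{824} = \frac{62997}{412}$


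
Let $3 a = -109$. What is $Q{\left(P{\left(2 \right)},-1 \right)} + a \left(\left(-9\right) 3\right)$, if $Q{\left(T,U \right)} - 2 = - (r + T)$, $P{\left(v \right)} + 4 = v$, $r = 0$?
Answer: $985$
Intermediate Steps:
$P{\left(v \right)} = -4 + v$
$a = - \frac{109}{3}$ ($a = \frac{1}{3} \left(-109\right) = - \frac{109}{3} \approx -36.333$)
$Q{\left(T,U \right)} = 2 - T$ ($Q{\left(T,U \right)} = 2 - \left(0 + T\right) = 2 - T$)
$Q{\left(P{\left(2 \right)},-1 \right)} + a \left(\left(-9\right) 3\right) = \left(2 - \left(-4 + 2\right)\right) - \frac{109 \left(\left(-9\right) 3\right)}{3} = \left(2 - -2\right) - -981 = \left(2 + 2\right) + 981 = 4 + 981 = 985$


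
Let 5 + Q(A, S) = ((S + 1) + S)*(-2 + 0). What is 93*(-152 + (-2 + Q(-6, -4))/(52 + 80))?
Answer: -621767/44 ≈ -14131.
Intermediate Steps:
Q(A, S) = -7 - 4*S (Q(A, S) = -5 + ((S + 1) + S)*(-2 + 0) = -5 + ((1 + S) + S)*(-2) = -5 + (1 + 2*S)*(-2) = -5 + (-2 - 4*S) = -7 - 4*S)
93*(-152 + (-2 + Q(-6, -4))/(52 + 80)) = 93*(-152 + (-2 + (-7 - 4*(-4)))/(52 + 80)) = 93*(-152 + (-2 + (-7 + 16))/132) = 93*(-152 + (-2 + 9)*(1/132)) = 93*(-152 + 7*(1/132)) = 93*(-152 + 7/132) = 93*(-20057/132) = -621767/44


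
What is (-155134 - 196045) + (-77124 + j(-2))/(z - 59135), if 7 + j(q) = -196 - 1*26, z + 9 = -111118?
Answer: -59792361545/170262 ≈ -3.5118e+5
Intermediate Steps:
z = -111127 (z = -9 - 111118 = -111127)
j(q) = -229 (j(q) = -7 + (-196 - 1*26) = -7 + (-196 - 26) = -7 - 222 = -229)
(-155134 - 196045) + (-77124 + j(-2))/(z - 59135) = (-155134 - 196045) + (-77124 - 229)/(-111127 - 59135) = -351179 - 77353/(-170262) = -351179 - 77353*(-1/170262) = -351179 + 77353/170262 = -59792361545/170262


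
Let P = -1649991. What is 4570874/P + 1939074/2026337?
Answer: -866096637172/477633973281 ≈ -1.8133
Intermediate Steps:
4570874/P + 1939074/2026337 = 4570874/(-1649991) + 1939074/2026337 = 4570874*(-1/1649991) + 1939074*(1/2026337) = -652982/235713 + 1939074/2026337 = -866096637172/477633973281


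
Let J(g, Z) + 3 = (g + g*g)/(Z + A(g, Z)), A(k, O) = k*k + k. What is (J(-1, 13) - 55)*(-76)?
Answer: 4408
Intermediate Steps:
A(k, O) = k + k**2 (A(k, O) = k**2 + k = k + k**2)
J(g, Z) = -3 + (g + g**2)/(Z + g*(1 + g)) (J(g, Z) = -3 + (g + g*g)/(Z + g*(1 + g)) = -3 + (g + g**2)/(Z + g*(1 + g)))
(J(-1, 13) - 55)*(-76) = ((-3*13 - 2*(-1) - 2*(-1)**2)/(13 - 1 + (-1)**2) - 55)*(-76) = ((-39 + 2 - 2*1)/(13 - 1 + 1) - 55)*(-76) = ((-39 + 2 - 2)/13 - 55)*(-76) = ((1/13)*(-39) - 55)*(-76) = (-3 - 55)*(-76) = -58*(-76) = 4408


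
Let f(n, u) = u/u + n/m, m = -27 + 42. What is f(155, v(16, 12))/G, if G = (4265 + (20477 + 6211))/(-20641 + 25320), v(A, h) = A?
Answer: 159086/92859 ≈ 1.7132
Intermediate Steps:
m = 15
G = 30953/4679 (G = (4265 + 26688)/4679 = 30953*(1/4679) = 30953/4679 ≈ 6.6153)
f(n, u) = 1 + n/15 (f(n, u) = u/u + n/15 = 1 + n*(1/15) = 1 + n/15)
f(155, v(16, 12))/G = (1 + (1/15)*155)/(30953/4679) = (1 + 31/3)*(4679/30953) = (34/3)*(4679/30953) = 159086/92859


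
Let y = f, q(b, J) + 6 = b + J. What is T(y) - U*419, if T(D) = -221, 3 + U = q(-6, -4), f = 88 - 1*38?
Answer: 7740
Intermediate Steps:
f = 50 (f = 88 - 38 = 50)
q(b, J) = -6 + J + b (q(b, J) = -6 + (b + J) = -6 + (J + b) = -6 + J + b)
U = -19 (U = -3 + (-6 - 4 - 6) = -3 - 16 = -19)
y = 50
T(y) - U*419 = -221 - (-19)*419 = -221 - 1*(-7961) = -221 + 7961 = 7740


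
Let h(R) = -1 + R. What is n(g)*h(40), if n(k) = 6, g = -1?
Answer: 234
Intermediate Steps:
n(g)*h(40) = 6*(-1 + 40) = 6*39 = 234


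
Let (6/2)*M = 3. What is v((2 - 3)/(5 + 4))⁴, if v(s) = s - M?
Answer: 10000/6561 ≈ 1.5242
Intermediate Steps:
M = 1 (M = (⅓)*3 = 1)
v(s) = -1 + s (v(s) = s - 1*1 = s - 1 = -1 + s)
v((2 - 3)/(5 + 4))⁴ = (-1 + (2 - 3)/(5 + 4))⁴ = (-1 - 1/9)⁴ = (-1 - 1*⅑)⁴ = (-1 - ⅑)⁴ = (-10/9)⁴ = 10000/6561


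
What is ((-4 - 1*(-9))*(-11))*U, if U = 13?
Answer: -715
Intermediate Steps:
((-4 - 1*(-9))*(-11))*U = ((-4 - 1*(-9))*(-11))*13 = ((-4 + 9)*(-11))*13 = (5*(-11))*13 = -55*13 = -715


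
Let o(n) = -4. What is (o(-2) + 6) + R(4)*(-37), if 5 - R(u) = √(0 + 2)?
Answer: -183 + 37*√2 ≈ -130.67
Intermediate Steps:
R(u) = 5 - √2 (R(u) = 5 - √(0 + 2) = 5 - √2)
(o(-2) + 6) + R(4)*(-37) = (-4 + 6) + (5 - √2)*(-37) = 2 + (-185 + 37*√2) = -183 + 37*√2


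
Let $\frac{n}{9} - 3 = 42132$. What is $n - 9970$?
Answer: $369245$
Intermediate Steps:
$n = 379215$ ($n = 27 + 9 \cdot 42132 = 27 + 379188 = 379215$)
$n - 9970 = 379215 - 9970 = 369245$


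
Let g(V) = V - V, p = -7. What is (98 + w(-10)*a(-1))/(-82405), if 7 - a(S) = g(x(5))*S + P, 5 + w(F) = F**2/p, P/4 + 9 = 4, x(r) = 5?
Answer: 2959/576835 ≈ 0.0051297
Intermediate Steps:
P = -20 (P = -36 + 4*4 = -36 + 16 = -20)
w(F) = -5 - F**2/7 (w(F) = -5 + F**2/(-7) = -5 + F**2*(-1/7) = -5 - F**2/7)
g(V) = 0
a(S) = 27 (a(S) = 7 - (0*S - 20) = 7 - (0 - 20) = 7 - 1*(-20) = 7 + 20 = 27)
(98 + w(-10)*a(-1))/(-82405) = (98 + (-5 - 1/7*(-10)**2)*27)/(-82405) = (98 + (-5 - 1/7*100)*27)*(-1/82405) = (98 + (-5 - 100/7)*27)*(-1/82405) = (98 - 135/7*27)*(-1/82405) = (98 - 3645/7)*(-1/82405) = -2959/7*(-1/82405) = 2959/576835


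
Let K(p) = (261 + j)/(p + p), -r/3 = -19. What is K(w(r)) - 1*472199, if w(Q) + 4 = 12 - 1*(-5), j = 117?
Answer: -6138398/13 ≈ -4.7218e+5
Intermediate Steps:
r = 57 (r = -3*(-19) = 57)
w(Q) = 13 (w(Q) = -4 + (12 - 1*(-5)) = -4 + (12 + 5) = -4 + 17 = 13)
K(p) = 189/p (K(p) = (261 + 117)/(p + p) = 378/((2*p)) = 378*(1/(2*p)) = 189/p)
K(w(r)) - 1*472199 = 189/13 - 1*472199 = 189*(1/13) - 472199 = 189/13 - 472199 = -6138398/13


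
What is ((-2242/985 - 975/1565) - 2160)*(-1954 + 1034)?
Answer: 122697202264/61661 ≈ 1.9899e+6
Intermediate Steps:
((-2242/985 - 975/1565) - 2160)*(-1954 + 1034) = ((-2242*1/985 - 975*1/1565) - 2160)*(-920) = ((-2242/985 - 195/313) - 2160)*(-920) = (-893821/308305 - 2160)*(-920) = -666832621/308305*(-920) = 122697202264/61661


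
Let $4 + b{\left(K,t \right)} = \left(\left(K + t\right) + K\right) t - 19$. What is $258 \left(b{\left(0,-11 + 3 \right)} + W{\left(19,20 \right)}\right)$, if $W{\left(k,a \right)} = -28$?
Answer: $3354$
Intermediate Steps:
$b{\left(K,t \right)} = -23 + t \left(t + 2 K\right)$ ($b{\left(K,t \right)} = -4 + \left(\left(\left(K + t\right) + K\right) t - 19\right) = -4 + \left(\left(t + 2 K\right) t - 19\right) = -4 + \left(t \left(t + 2 K\right) - 19\right) = -4 + \left(-19 + t \left(t + 2 K\right)\right) = -23 + t \left(t + 2 K\right)$)
$258 \left(b{\left(0,-11 + 3 \right)} + W{\left(19,20 \right)}\right) = 258 \left(\left(-23 + \left(-11 + 3\right)^{2} + 2 \cdot 0 \left(-11 + 3\right)\right) - 28\right) = 258 \left(\left(-23 + \left(-8\right)^{2} + 2 \cdot 0 \left(-8\right)\right) - 28\right) = 258 \left(\left(-23 + 64 + 0\right) - 28\right) = 258 \left(41 - 28\right) = 258 \cdot 13 = 3354$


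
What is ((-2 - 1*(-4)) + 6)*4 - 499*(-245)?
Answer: 122287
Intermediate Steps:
((-2 - 1*(-4)) + 6)*4 - 499*(-245) = ((-2 + 4) + 6)*4 + 122255 = (2 + 6)*4 + 122255 = 8*4 + 122255 = 32 + 122255 = 122287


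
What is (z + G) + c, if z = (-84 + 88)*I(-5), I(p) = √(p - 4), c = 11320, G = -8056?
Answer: 3264 + 12*I ≈ 3264.0 + 12.0*I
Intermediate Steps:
I(p) = √(-4 + p)
z = 12*I (z = (-84 + 88)*√(-4 - 5) = 4*√(-9) = 4*(3*I) = 12*I ≈ 12.0*I)
(z + G) + c = (12*I - 8056) + 11320 = (-8056 + 12*I) + 11320 = 3264 + 12*I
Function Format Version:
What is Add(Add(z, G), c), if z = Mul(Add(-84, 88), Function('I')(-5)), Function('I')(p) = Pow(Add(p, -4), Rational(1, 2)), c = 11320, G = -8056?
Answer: Add(3264, Mul(12, I)) ≈ Add(3264.0, Mul(12.000, I))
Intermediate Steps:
Function('I')(p) = Pow(Add(-4, p), Rational(1, 2))
z = Mul(12, I) (z = Mul(Add(-84, 88), Pow(Add(-4, -5), Rational(1, 2))) = Mul(4, Pow(-9, Rational(1, 2))) = Mul(4, Mul(3, I)) = Mul(12, I) ≈ Mul(12.000, I))
Add(Add(z, G), c) = Add(Add(Mul(12, I), -8056), 11320) = Add(Add(-8056, Mul(12, I)), 11320) = Add(3264, Mul(12, I))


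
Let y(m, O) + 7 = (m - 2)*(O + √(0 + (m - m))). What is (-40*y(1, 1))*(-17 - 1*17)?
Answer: -10880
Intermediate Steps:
y(m, O) = -7 + O*(-2 + m) (y(m, O) = -7 + (m - 2)*(O + √(0 + (m - m))) = -7 + (-2 + m)*(O + √(0 + 0)) = -7 + (-2 + m)*(O + √0) = -7 + (-2 + m)*(O + 0) = -7 + (-2 + m)*O = -7 + O*(-2 + m))
(-40*y(1, 1))*(-17 - 1*17) = (-40*(-7 - 2*1 + 1*1))*(-17 - 1*17) = (-40*(-7 - 2 + 1))*(-17 - 17) = -40*(-8)*(-34) = 320*(-34) = -10880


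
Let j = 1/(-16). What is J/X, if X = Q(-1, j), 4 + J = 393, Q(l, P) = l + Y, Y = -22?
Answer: -389/23 ≈ -16.913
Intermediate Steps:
j = -1/16 ≈ -0.062500
Q(l, P) = -22 + l (Q(l, P) = l - 22 = -22 + l)
J = 389 (J = -4 + 393 = 389)
X = -23 (X = -22 - 1 = -23)
J/X = 389/(-23) = 389*(-1/23) = -389/23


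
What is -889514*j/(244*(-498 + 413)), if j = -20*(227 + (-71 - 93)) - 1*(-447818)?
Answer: 99304898203/5185 ≈ 1.9152e+7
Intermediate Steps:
j = 446558 (j = -20*(227 - 164) + 447818 = -20*63 + 447818 = -1260 + 447818 = 446558)
-889514*j/(244*(-498 + 413)) = -889514*223279/(122*(-498 + 413)) = -889514/(-85*244*(1/446558)) = -889514/((-20740*1/446558)) = -889514/(-10370/223279) = -889514*(-223279/10370) = 99304898203/5185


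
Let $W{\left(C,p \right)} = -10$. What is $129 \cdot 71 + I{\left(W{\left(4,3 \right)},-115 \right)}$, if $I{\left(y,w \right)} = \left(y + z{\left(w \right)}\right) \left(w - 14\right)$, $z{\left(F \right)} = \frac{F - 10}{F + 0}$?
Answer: $\frac{237102}{23} \approx 10309.0$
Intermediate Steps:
$z{\left(F \right)} = \frac{-10 + F}{F}$
$I{\left(y,w \right)} = \left(-14 + w\right) \left(y + \frac{-10 + w}{w}\right)$ ($I{\left(y,w \right)} = \left(y + \frac{-10 + w}{w}\right) \left(w - 14\right) = \left(y + \frac{-10 + w}{w}\right) \left(-14 + w\right) = \left(-14 + w\right) \left(y + \frac{-10 + w}{w}\right)$)
$129 \cdot 71 + I{\left(W{\left(4,3 \right)},-115 \right)} = 129 \cdot 71 - \left(-1151 + \frac{28}{23}\right) = 9159 + \left(-24 - 115 + 140 + 140 \left(- \frac{1}{115}\right) + 1150\right) = 9159 - - \frac{26445}{23} = 9159 + \frac{26445}{23} = \frac{237102}{23}$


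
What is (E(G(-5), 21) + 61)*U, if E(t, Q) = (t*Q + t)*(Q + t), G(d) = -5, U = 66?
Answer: -112134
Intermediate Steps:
E(t, Q) = (Q + t)*(t + Q*t) (E(t, Q) = (Q*t + t)*(Q + t) = (t + Q*t)*(Q + t) = (Q + t)*(t + Q*t))
(E(G(-5), 21) + 61)*U = (-5*(21 - 5 + 21**2 + 21*(-5)) + 61)*66 = (-5*(21 - 5 + 441 - 105) + 61)*66 = (-5*352 + 61)*66 = (-1760 + 61)*66 = -1699*66 = -112134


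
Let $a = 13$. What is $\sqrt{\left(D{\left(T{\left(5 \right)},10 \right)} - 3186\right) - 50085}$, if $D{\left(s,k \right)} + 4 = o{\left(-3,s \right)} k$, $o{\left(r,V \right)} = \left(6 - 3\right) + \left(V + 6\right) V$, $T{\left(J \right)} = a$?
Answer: $5 i \sqrt{2031} \approx 225.33 i$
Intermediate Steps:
$T{\left(J \right)} = 13$
$o{\left(r,V \right)} = 3 + V \left(6 + V\right)$ ($o{\left(r,V \right)} = 3 + \left(6 + V\right) V = 3 + V \left(6 + V\right)$)
$D{\left(s,k \right)} = -4 + k \left(3 + s^{2} + 6 s\right)$ ($D{\left(s,k \right)} = -4 + \left(3 + s^{2} + 6 s\right) k = -4 + k \left(3 + s^{2} + 6 s\right)$)
$\sqrt{\left(D{\left(T{\left(5 \right)},10 \right)} - 3186\right) - 50085} = \sqrt{\left(\left(-4 + 10 \left(3 + 13^{2} + 6 \cdot 13\right)\right) - 3186\right) - 50085} = \sqrt{\left(\left(-4 + 10 \left(3 + 169 + 78\right)\right) - 3186\right) - 50085} = \sqrt{\left(\left(-4 + 10 \cdot 250\right) - 3186\right) - 50085} = \sqrt{\left(\left(-4 + 2500\right) - 3186\right) - 50085} = \sqrt{\left(2496 - 3186\right) - 50085} = \sqrt{-690 - 50085} = \sqrt{-50775} = 5 i \sqrt{2031}$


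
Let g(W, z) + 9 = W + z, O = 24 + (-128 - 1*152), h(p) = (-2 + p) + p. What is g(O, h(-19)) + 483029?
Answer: 482724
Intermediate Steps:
h(p) = -2 + 2*p
O = -256 (O = 24 + (-128 - 152) = 24 - 280 = -256)
g(W, z) = -9 + W + z (g(W, z) = -9 + (W + z) = -9 + W + z)
g(O, h(-19)) + 483029 = (-9 - 256 + (-2 + 2*(-19))) + 483029 = (-9 - 256 + (-2 - 38)) + 483029 = (-9 - 256 - 40) + 483029 = -305 + 483029 = 482724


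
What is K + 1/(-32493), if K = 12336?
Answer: 400833647/32493 ≈ 12336.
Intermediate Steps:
K + 1/(-32493) = 12336 + 1/(-32493) = 12336 - 1/32493 = 400833647/32493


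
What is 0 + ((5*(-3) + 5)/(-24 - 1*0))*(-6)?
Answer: -5/2 ≈ -2.5000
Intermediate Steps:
0 + ((5*(-3) + 5)/(-24 - 1*0))*(-6) = 0 + ((-15 + 5)/(-24 + 0))*(-6) = 0 - 10/(-24)*(-6) = 0 - 10*(-1/24)*(-6) = 0 + (5/12)*(-6) = 0 - 5/2 = -5/2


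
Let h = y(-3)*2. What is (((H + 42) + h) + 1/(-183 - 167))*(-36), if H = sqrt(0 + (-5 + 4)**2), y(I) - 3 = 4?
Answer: -359082/175 ≈ -2051.9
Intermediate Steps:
y(I) = 7 (y(I) = 3 + 4 = 7)
h = 14 (h = 7*2 = 14)
H = 1 (H = sqrt(0 + (-1)**2) = sqrt(0 + 1) = sqrt(1) = 1)
(((H + 42) + h) + 1/(-183 - 167))*(-36) = (((1 + 42) + 14) + 1/(-183 - 167))*(-36) = ((43 + 14) + 1/(-350))*(-36) = (57 - 1/350)*(-36) = (19949/350)*(-36) = -359082/175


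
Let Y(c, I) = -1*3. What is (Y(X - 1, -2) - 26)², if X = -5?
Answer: 841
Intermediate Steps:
Y(c, I) = -3
(Y(X - 1, -2) - 26)² = (-3 - 26)² = (-29)² = 841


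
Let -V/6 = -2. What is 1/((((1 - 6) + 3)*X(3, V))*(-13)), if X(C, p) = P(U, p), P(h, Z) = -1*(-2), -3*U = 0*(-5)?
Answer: 1/52 ≈ 0.019231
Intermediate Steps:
U = 0 (U = -0*(-5) = -⅓*0 = 0)
V = 12 (V = -6*(-2) = 12)
P(h, Z) = 2
X(C, p) = 2
1/((((1 - 6) + 3)*X(3, V))*(-13)) = 1/((((1 - 6) + 3)*2)*(-13)) = 1/(((-5 + 3)*2)*(-13)) = 1/(-2*2*(-13)) = 1/(-4*(-13)) = 1/52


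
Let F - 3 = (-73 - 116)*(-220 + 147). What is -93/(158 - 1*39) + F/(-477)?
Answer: -562187/18921 ≈ -29.712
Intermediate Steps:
F = 13800 (F = 3 + (-73 - 116)*(-220 + 147) = 3 - 189*(-73) = 3 + 13797 = 13800)
-93/(158 - 1*39) + F/(-477) = -93/(158 - 1*39) + 13800/(-477) = -93/(158 - 39) + 13800*(-1/477) = -93/119 - 4600/159 = -562187/18921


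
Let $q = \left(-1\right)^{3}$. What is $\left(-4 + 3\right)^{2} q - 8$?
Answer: $-9$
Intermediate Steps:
$q = -1$
$\left(-4 + 3\right)^{2} q - 8 = \left(-4 + 3\right)^{2} \left(-1\right) - 8 = \left(-1\right)^{2} \left(-1\right) - 8 = 1 \left(-1\right) - 8 = -1 - 8 = -9$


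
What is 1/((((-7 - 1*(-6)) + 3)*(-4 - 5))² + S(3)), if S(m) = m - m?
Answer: 1/324 ≈ 0.0030864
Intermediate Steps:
S(m) = 0
1/((((-7 - 1*(-6)) + 3)*(-4 - 5))² + S(3)) = 1/((((-7 - 1*(-6)) + 3)*(-4 - 5))² + 0) = 1/((((-7 + 6) + 3)*(-9))² + 0) = 1/(((-1 + 3)*(-9))² + 0) = 1/((2*(-9))² + 0) = 1/((-18)² + 0) = 1/(324 + 0) = 1/324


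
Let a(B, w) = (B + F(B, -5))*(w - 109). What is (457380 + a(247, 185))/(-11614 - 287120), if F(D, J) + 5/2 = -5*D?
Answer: -191051/149367 ≈ -1.2791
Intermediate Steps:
F(D, J) = -5/2 - 5*D
a(B, w) = (-109 + w)*(-5/2 - 4*B) (a(B, w) = (B + (-5/2 - 5*B))*(w - 109) = (-5/2 - 4*B)*(-109 + w) = (-109 + w)*(-5/2 - 4*B))
(457380 + a(247, 185))/(-11614 - 287120) = (457380 + (545/2 + 436*247 - 5/2*185 - 4*247*185))/(-11614 - 287120) = (457380 + (545/2 + 107692 - 925/2 - 182780))/(-298734) = (457380 - 75278)*(-1/298734) = 382102*(-1/298734) = -191051/149367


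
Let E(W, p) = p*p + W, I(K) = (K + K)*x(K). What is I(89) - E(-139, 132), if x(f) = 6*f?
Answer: 77767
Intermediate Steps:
I(K) = 12*K**2 (I(K) = (K + K)*(6*K) = (2*K)*(6*K) = 12*K**2)
E(W, p) = W + p**2 (E(W, p) = p**2 + W = W + p**2)
I(89) - E(-139, 132) = 12*89**2 - (-139 + 132**2) = 12*7921 - (-139 + 17424) = 95052 - 1*17285 = 95052 - 17285 = 77767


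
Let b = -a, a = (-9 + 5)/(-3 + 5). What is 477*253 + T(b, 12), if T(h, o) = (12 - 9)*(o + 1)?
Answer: 120720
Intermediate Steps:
a = -2 (a = -4/2 = -4*½ = -2)
b = 2 (b = -1*(-2) = 2)
T(h, o) = 3 + 3*o (T(h, o) = 3*(1 + o) = 3 + 3*o)
477*253 + T(b, 12) = 477*253 + (3 + 3*12) = 120681 + (3 + 36) = 120681 + 39 = 120720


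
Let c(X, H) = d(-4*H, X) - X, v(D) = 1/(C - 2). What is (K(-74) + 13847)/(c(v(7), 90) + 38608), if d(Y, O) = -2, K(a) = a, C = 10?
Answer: 36728/102949 ≈ 0.35676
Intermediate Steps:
v(D) = 1/8 (v(D) = 1/(10 - 2) = 1/8)
c(X, H) = -2 - X
(K(-74) + 13847)/(c(v(7), 90) + 38608) = (-74 + 13847)/((-2 - 1*1/8) + 38608) = 13773/((-2 - 1/8) + 38608) = 13773/(-17/8 + 38608) = 13773/(308847/8) = 13773*(8/308847) = 36728/102949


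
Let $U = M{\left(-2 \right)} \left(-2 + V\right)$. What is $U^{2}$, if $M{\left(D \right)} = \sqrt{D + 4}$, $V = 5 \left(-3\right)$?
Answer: $578$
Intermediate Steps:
$V = -15$
$M{\left(D \right)} = \sqrt{4 + D}$
$U = - 17 \sqrt{2}$ ($U = \sqrt{4 - 2} \left(-2 - 15\right) = \sqrt{2} \left(-17\right) = - 17 \sqrt{2} \approx -24.042$)
$U^{2} = \left(- 17 \sqrt{2}\right)^{2} = 578$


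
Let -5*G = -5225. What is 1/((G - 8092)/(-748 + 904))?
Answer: -52/2349 ≈ -0.022137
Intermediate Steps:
G = 1045 (G = -⅕*(-5225) = 1045)
1/((G - 8092)/(-748 + 904)) = 1/((1045 - 8092)/(-748 + 904)) = 1/(-7047/156) = 1/(-7047*1/156) = 1/(-2349/52) = -52/2349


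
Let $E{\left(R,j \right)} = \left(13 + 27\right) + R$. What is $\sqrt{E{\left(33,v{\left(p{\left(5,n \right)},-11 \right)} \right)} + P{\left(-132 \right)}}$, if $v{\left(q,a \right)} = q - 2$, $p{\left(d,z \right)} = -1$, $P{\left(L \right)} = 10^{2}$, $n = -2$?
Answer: $\sqrt{173} \approx 13.153$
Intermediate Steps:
$P{\left(L \right)} = 100$
$v{\left(q,a \right)} = -2 + q$
$E{\left(R,j \right)} = 40 + R$
$\sqrt{E{\left(33,v{\left(p{\left(5,n \right)},-11 \right)} \right)} + P{\left(-132 \right)}} = \sqrt{\left(40 + 33\right) + 100} = \sqrt{73 + 100} = \sqrt{173}$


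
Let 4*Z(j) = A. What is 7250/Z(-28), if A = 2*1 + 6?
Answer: 3625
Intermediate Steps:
A = 8 (A = 2 + 6 = 8)
Z(j) = 2 (Z(j) = (¼)*8 = 2)
7250/Z(-28) = 7250/2 = 7250*(½) = 3625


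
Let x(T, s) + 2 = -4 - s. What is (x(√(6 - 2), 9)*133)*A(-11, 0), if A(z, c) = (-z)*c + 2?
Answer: -3990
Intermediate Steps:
A(z, c) = 2 - c*z (A(z, c) = -c*z + 2 = 2 - c*z)
x(T, s) = -6 - s (x(T, s) = -2 + (-4 - s) = -6 - s)
(x(√(6 - 2), 9)*133)*A(-11, 0) = ((-6 - 1*9)*133)*(2 - 1*0*(-11)) = ((-6 - 9)*133)*(2 + 0) = -15*133*2 = -1995*2 = -3990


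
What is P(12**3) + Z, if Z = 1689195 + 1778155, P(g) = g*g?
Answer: 6453334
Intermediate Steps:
P(g) = g**2
Z = 3467350
P(12**3) + Z = (12**3)**2 + 3467350 = 1728**2 + 3467350 = 2985984 + 3467350 = 6453334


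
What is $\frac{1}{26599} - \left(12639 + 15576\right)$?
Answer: $- \frac{750490784}{26599} \approx -28215.0$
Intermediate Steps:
$\frac{1}{26599} - \left(12639 + 15576\right) = \frac{1}{26599} - 28215 = - \frac{750490784}{26599}$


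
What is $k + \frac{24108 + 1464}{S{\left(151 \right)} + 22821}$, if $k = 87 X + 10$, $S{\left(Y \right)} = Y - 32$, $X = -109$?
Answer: $- \frac{54321262}{5735} \approx -9471.9$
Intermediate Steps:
$S{\left(Y \right)} = -32 + Y$
$k = -9473$ ($k = 87 \left(-109\right) + 10 = -9483 + 10 = -9473$)
$k + \frac{24108 + 1464}{S{\left(151 \right)} + 22821} = -9473 + \frac{24108 + 1464}{\left(-32 + 151\right) + 22821} = -9473 + \frac{25572}{119 + 22821} = -9473 + \frac{25572}{22940} = -9473 + 25572 \cdot \frac{1}{22940} = -9473 + \frac{6393}{5735} = - \frac{54321262}{5735}$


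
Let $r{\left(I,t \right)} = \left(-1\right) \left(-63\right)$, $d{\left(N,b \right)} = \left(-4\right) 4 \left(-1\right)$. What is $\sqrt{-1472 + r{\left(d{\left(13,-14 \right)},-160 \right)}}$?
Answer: $i \sqrt{1409} \approx 37.537 i$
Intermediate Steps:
$d{\left(N,b \right)} = 16$ ($d{\left(N,b \right)} = \left(-16\right) \left(-1\right) = 16$)
$r{\left(I,t \right)} = 63$
$\sqrt{-1472 + r{\left(d{\left(13,-14 \right)},-160 \right)}} = \sqrt{-1472 + 63} = \sqrt{-1409} = i \sqrt{1409}$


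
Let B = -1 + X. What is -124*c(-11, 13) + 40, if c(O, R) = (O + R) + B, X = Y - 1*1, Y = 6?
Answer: -704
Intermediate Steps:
X = 5 (X = 6 - 1*1 = 6 - 1 = 5)
B = 4 (B = -1 + 5 = 4)
c(O, R) = 4 + O + R (c(O, R) = (O + R) + 4 = 4 + O + R)
-124*c(-11, 13) + 40 = -124*(4 - 11 + 13) + 40 = -124*6 + 40 = -744 + 40 = -704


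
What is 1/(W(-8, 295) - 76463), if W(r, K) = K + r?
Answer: -1/76176 ≈ -1.3127e-5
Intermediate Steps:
1/(W(-8, 295) - 76463) = 1/((295 - 8) - 76463) = 1/(287 - 76463) = 1/(-76176) = -1/76176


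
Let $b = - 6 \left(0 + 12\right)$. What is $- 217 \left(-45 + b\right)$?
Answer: $25389$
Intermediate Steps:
$b = -72$ ($b = \left(-6\right) 12 = -72$)
$- 217 \left(-45 + b\right) = - 217 \left(-45 - 72\right) = \left(-217\right) \left(-117\right) = 25389$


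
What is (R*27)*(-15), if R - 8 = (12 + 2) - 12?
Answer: -4050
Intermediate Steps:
R = 10 (R = 8 + ((12 + 2) - 12) = 8 + (14 - 12) = 8 + 2 = 10)
(R*27)*(-15) = (10*27)*(-15) = 270*(-15) = -4050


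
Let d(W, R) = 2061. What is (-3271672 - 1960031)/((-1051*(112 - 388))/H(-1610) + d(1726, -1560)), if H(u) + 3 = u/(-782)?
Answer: 6975604/408193 ≈ 17.089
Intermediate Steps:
H(u) = -3 - u/782 (H(u) = -3 + u/(-782) = -3 + u*(-1/782) = -3 - u/782)
(-3271672 - 1960031)/((-1051*(112 - 388))/H(-1610) + d(1726, -1560)) = (-3271672 - 1960031)/((-1051*(112 - 388))/(-3 - 1/782*(-1610)) + 2061) = -5231703/((-1051*(-276))/(-3 + 35/17) + 2061) = -5231703/(290076/(-16/17) + 2061) = -5231703/(290076*(-17/16) + 2061) = -5231703/(-1232823/4 + 2061) = -5231703/(-1224579/4) = -5231703*(-4/1224579) = 6975604/408193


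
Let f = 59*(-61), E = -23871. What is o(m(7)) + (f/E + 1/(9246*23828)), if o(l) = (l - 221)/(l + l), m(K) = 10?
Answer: -91151134834889/8765180077080 ≈ -10.399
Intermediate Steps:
f = -3599
o(l) = (-221 + l)/(2*l) (o(l) = (-221 + l)/((2*l)) = (-221 + l)*(1/(2*l)) = (-221 + l)/(2*l))
o(m(7)) + (f/E + 1/(9246*23828)) = (1/2)*(-221 + 10)/10 + (-3599/(-23871) + 1/(9246*23828)) = (1/2)*(1/10)*(-211) + (-3599*(-1/23871) + (1/9246)*(1/23828)) = -211/20 + (3599/23871 + 1/220313688) = -211/20 + 264302995661/1753036015416 = -91151134834889/8765180077080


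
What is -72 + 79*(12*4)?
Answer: 3720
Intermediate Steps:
-72 + 79*(12*4) = -72 + 79*48 = -72 + 3792 = 3720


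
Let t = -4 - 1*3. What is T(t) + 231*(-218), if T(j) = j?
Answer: -50365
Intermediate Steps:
t = -7 (t = -4 - 3 = -7)
T(t) + 231*(-218) = -7 + 231*(-218) = -7 - 50358 = -50365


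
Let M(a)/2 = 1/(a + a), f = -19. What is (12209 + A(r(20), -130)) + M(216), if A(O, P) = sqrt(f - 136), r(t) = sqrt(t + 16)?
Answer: 2637145/216 + I*sqrt(155) ≈ 12209.0 + 12.45*I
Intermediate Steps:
M(a) = 1/a (M(a) = 2/(a + a) = 2/((2*a)) = 2*(1/(2*a)) = 1/a)
r(t) = sqrt(16 + t)
A(O, P) = I*sqrt(155) (A(O, P) = sqrt(-19 - 136) = sqrt(-155) = I*sqrt(155))
(12209 + A(r(20), -130)) + M(216) = (12209 + I*sqrt(155)) + 1/216 = 2637145/216 + I*sqrt(155)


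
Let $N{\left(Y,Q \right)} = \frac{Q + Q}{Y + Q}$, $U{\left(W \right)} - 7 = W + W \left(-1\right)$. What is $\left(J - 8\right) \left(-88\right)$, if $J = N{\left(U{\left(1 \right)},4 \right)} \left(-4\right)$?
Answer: $960$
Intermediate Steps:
$U{\left(W \right)} = 7$ ($U{\left(W \right)} = 7 + \left(W + W \left(-1\right)\right) = 7 + \left(W - W\right) = 7 + 0 = 7$)
$N{\left(Y,Q \right)} = \frac{2 Q}{Q + Y}$
$J = - \frac{32}{11}$ ($J = 2 \cdot 4 \frac{1}{4 + 7} \left(-4\right) = 2 \cdot 4 \cdot \frac{1}{11} \left(-4\right) = \frac{8}{11} \left(-4\right) = - \frac{32}{11} \approx -2.9091$)
$\left(J - 8\right) \left(-88\right) = \left(- \frac{32}{11} - 8\right) \left(-88\right) = \left(- \frac{120}{11}\right) \left(-88\right) = 960$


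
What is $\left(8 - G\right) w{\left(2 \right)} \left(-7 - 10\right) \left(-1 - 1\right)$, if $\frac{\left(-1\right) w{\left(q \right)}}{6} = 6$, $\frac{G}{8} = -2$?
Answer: $-29376$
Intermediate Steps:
$G = -16$ ($G = 8 \left(-2\right) = -16$)
$w{\left(q \right)} = -36$ ($w{\left(q \right)} = \left(-6\right) 6 = -36$)
$\left(8 - G\right) w{\left(2 \right)} \left(-7 - 10\right) \left(-1 - 1\right) = \left(8 - -16\right) \left(-36\right) \left(-7 - 10\right) \left(-1 - 1\right) = \left(8 + 16\right) \left(-36\right) \left(\left(-17\right) \left(-2\right)\right) = 24 \left(-36\right) 34 = \left(-864\right) 34 = -29376$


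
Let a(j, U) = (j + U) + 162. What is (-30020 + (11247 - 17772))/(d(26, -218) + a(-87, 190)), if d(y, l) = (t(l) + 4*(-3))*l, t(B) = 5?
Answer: -36545/1791 ≈ -20.405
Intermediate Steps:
a(j, U) = 162 + U + j (a(j, U) = (U + j) + 162 = 162 + U + j)
d(y, l) = -7*l (d(y, l) = (5 + 4*(-3))*l = (5 - 12)*l = -7*l)
(-30020 + (11247 - 17772))/(d(26, -218) + a(-87, 190)) = (-30020 + (11247 - 17772))/(-7*(-218) + (162 + 190 - 87)) = (-30020 - 6525)/(1526 + 265) = -36545/1791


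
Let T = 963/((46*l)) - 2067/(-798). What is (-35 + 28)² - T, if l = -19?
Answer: 145338/3059 ≈ 47.512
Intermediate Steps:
T = 4553/3059 (T = 963/((46*(-19))) - 2067/(-798) = 963/(-874) - 2067*(-1/798) = 963*(-1/874) + 689/266 = -963/874 + 689/266 = 4553/3059 ≈ 1.4884)
(-35 + 28)² - T = (-35 + 28)² - 1*4553/3059 = (-7)² - 4553/3059 = 49 - 4553/3059 = 145338/3059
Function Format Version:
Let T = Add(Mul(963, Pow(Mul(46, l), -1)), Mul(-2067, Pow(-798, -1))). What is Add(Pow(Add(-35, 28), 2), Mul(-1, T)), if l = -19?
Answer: Rational(145338, 3059) ≈ 47.512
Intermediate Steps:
T = Rational(4553, 3059) (T = Add(Mul(963, Pow(Mul(46, -19), -1)), Mul(-2067, Pow(-798, -1))) = Add(Mul(963, Pow(-874, -1)), Mul(-2067, Rational(-1, 798))) = Add(Mul(963, Rational(-1, 874)), Rational(689, 266)) = Add(Rational(-963, 874), Rational(689, 266)) = Rational(4553, 3059) ≈ 1.4884)
Add(Pow(Add(-35, 28), 2), Mul(-1, T)) = Add(Pow(Add(-35, 28), 2), Mul(-1, Rational(4553, 3059))) = Add(Pow(-7, 2), Rational(-4553, 3059)) = Add(49, Rational(-4553, 3059)) = Rational(145338, 3059)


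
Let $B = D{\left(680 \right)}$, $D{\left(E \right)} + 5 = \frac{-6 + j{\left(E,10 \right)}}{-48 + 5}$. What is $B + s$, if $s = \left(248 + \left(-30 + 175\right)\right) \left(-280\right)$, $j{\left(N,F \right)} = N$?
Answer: $- \frac{4732609}{43} \approx -1.1006 \cdot 10^{5}$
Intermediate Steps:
$D{\left(E \right)} = - \frac{209}{43} - \frac{E}{43}$ ($D{\left(E \right)} = -5 + \frac{-6 + E}{-48 + 5} = -5 + \frac{-6 + E}{-43} = -5 + \left(-6 + E\right) \left(- \frac{1}{43}\right) = -5 - \left(- \frac{6}{43} + \frac{E}{43}\right) = - \frac{209}{43} - \frac{E}{43}$)
$B = - \frac{889}{43}$ ($B = - \frac{209}{43} - \frac{680}{43} = - \frac{889}{43} \approx -20.674$)
$s = -110040$ ($s = \left(248 + 145\right) \left(-280\right) = 393 \left(-280\right) = -110040$)
$B + s = - \frac{889}{43} - 110040 = - \frac{4732609}{43}$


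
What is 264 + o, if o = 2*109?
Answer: 482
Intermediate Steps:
o = 218
264 + o = 264 + 218 = 482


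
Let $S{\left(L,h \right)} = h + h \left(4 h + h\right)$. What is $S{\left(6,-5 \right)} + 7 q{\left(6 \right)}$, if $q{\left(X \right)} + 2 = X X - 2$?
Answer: $344$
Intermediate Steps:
$S{\left(L,h \right)} = h + 5 h^{2}$ ($S{\left(L,h \right)} = h + h 5 h = h + 5 h^{2}$)
$q{\left(X \right)} = -4 + X^{2}$ ($q{\left(X \right)} = -2 + \left(X X - 2\right) = -2 + \left(X^{2} - 2\right) = -2 + \left(-2 + X^{2}\right) = -4 + X^{2}$)
$S{\left(6,-5 \right)} + 7 q{\left(6 \right)} = - 5 \left(1 + 5 \left(-5\right)\right) + 7 \left(-4 + 6^{2}\right) = - 5 \left(1 - 25\right) + 7 \left(-4 + 36\right) = \left(-5\right) \left(-24\right) + 7 \cdot 32 = 120 + 224 = 344$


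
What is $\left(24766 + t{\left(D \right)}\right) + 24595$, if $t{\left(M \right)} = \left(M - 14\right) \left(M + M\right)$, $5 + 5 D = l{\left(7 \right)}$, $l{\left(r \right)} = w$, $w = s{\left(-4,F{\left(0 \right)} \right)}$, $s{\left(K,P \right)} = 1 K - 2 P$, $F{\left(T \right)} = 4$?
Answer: $\frac{1236983}{25} \approx 49479.0$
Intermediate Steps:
$s{\left(K,P \right)} = K - 2 P$
$w = -12$ ($w = -4 - 8 = -12$)
$l{\left(r \right)} = -12$
$D = - \frac{17}{5}$ ($D = -1 + \frac{1}{5} \left(-12\right) = -1 - \frac{12}{5} = - \frac{17}{5} \approx -3.4$)
$t{\left(M \right)} = 2 M \left(-14 + M\right)$ ($t{\left(M \right)} = \left(-14 + M\right) 2 M = 2 M \left(-14 + M\right)$)
$\left(24766 + t{\left(D \right)}\right) + 24595 = \left(24766 + 2 \left(- \frac{17}{5}\right) \left(-14 - \frac{17}{5}\right)\right) + 24595 = \left(24766 + 2 \left(- \frac{17}{5}\right) \left(- \frac{87}{5}\right)\right) + 24595 = \left(24766 + \frac{2958}{25}\right) + 24595 = \frac{622108}{25} + 24595 = \frac{1236983}{25}$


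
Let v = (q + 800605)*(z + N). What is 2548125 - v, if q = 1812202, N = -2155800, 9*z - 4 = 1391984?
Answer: 15685743639403/3 ≈ 5.2286e+12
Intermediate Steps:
z = 463996/3 (z = 4/9 + (⅑)*1391984 = 4/9 + 1391984/9 = 463996/3 ≈ 1.5467e+5)
v = -15685735995028/3 (v = (1812202 + 800605)*(463996/3 - 2155800) = 2612807*(-6003404/3) = -15685735995028/3 ≈ -5.2286e+12)
2548125 - v = 2548125 - 1*(-15685735995028/3) = 2548125 + 15685735995028/3 = 15685743639403/3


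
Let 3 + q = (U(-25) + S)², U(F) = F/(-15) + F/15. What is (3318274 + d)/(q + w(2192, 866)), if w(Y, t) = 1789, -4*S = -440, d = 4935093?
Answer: 8253367/13886 ≈ 594.37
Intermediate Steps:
S = 110 (S = -¼*(-440) = 110)
U(F) = 0 (U(F) = F*(-1/15) + F*(1/15) = -F/15 + F/15 = 0)
q = 12097 (q = -3 + (0 + 110)² = -3 + 110² = -3 + 12100 = 12097)
(3318274 + d)/(q + w(2192, 866)) = (3318274 + 4935093)/(12097 + 1789) = 8253367/13886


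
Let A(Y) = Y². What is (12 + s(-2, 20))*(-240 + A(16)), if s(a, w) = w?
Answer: 512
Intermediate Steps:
(12 + s(-2, 20))*(-240 + A(16)) = (12 + 20)*(-240 + 16²) = 32*(-240 + 256) = 32*16 = 512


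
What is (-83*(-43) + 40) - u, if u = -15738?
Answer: 19347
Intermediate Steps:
(-83*(-43) + 40) - u = (-83*(-43) + 40) - 1*(-15738) = (3569 + 40) + 15738 = 3609 + 15738 = 19347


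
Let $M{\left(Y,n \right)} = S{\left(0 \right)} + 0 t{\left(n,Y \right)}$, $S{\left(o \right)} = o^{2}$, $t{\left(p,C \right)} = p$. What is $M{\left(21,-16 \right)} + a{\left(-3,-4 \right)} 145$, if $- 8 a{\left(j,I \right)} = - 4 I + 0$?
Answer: $-290$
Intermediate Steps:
$a{\left(j,I \right)} = \frac{I}{2}$ ($a{\left(j,I \right)} = - \frac{- 4 I + 0}{8} = - \frac{\left(-4\right) I}{8} = \frac{I}{2}$)
$M{\left(Y,n \right)} = 0$ ($M{\left(Y,n \right)} = 0^{2} + 0 n = 0 + 0 = 0$)
$M{\left(21,-16 \right)} + a{\left(-3,-4 \right)} 145 = 0 + \frac{1}{2} \left(-4\right) 145 = 0 - 290 = -290$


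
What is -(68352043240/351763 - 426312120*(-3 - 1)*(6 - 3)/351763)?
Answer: -73467788680/351763 ≈ -2.0886e+5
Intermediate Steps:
-(68352043240/351763 - 426312120*(-3 - 1)*(6 - 3)/351763) = -747916/(351763/((-190*(-484 + (3*(3*(-4)) + 3))))) = -747916/(351763/((-190*(-484 + (3*(-12) + 3))))) = -747916/(351763/((-190*(-484 + (-36 + 3))))) = -747916/(351763/((-190*(-484 - 33)))) = -747916/(351763/((-190*(-517)))) = -747916/(351763/98230) = -747916/(351763*(1/98230)) = -747916/351763/98230 = -747916*98230/351763 = -73467788680/351763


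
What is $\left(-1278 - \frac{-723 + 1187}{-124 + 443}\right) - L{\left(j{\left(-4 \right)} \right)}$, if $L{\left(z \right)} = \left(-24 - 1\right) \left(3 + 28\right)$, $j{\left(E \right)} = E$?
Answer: $- \frac{5549}{11} \approx -504.45$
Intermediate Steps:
$L{\left(z \right)} = -775$ ($L{\left(z \right)} = \left(-25\right) 31 = -775$)
$\left(-1278 - \frac{-723 + 1187}{-124 + 443}\right) - L{\left(j{\left(-4 \right)} \right)} = \left(-1278 - \frac{-723 + 1187}{-124 + 443}\right) - -775 = \left(-1278 - \frac{464}{319}\right) + 775 = \left(-1278 - 464 \cdot \frac{1}{319}\right) + 775 = \left(-1278 - \frac{16}{11}\right) + 775 = - \frac{14074}{11} + 775 = - \frac{5549}{11}$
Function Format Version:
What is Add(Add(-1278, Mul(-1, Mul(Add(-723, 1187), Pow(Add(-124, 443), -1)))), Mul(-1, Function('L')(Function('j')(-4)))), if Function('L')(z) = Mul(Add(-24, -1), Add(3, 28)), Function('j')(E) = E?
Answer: Rational(-5549, 11) ≈ -504.45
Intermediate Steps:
Function('L')(z) = -775 (Function('L')(z) = Mul(-25, 31) = -775)
Add(Add(-1278, Mul(-1, Mul(Add(-723, 1187), Pow(Add(-124, 443), -1)))), Mul(-1, Function('L')(Function('j')(-4)))) = Add(Add(-1278, Mul(-1, Mul(Add(-723, 1187), Pow(Add(-124, 443), -1)))), Mul(-1, -775)) = Add(Add(-1278, Mul(-1, Mul(464, Pow(319, -1)))), 775) = Add(Add(-1278, Mul(-1, Mul(464, Rational(1, 319)))), 775) = Add(Add(-1278, Mul(-1, Rational(16, 11))), 775) = Add(Add(-1278, Rational(-16, 11)), 775) = Add(Rational(-14074, 11), 775) = Rational(-5549, 11)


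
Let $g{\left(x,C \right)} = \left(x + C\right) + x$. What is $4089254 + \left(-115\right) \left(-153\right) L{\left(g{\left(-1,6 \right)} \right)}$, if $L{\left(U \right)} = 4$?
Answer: $4159634$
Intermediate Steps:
$g{\left(x,C \right)} = C + 2 x$ ($g{\left(x,C \right)} = \left(C + x\right) + x = C + 2 x$)
$4089254 + \left(-115\right) \left(-153\right) L{\left(g{\left(-1,6 \right)} \right)} = 4089254 + \left(-115\right) \left(-153\right) 4 = 4089254 + 17595 \cdot 4 = 4089254 + 70380 = 4159634$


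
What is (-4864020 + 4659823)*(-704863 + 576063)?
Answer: 26300573600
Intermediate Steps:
(-4864020 + 4659823)*(-704863 + 576063) = -204197*(-128800) = 26300573600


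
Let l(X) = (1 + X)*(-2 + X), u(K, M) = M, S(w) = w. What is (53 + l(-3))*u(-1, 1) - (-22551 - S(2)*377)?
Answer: 23368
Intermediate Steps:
(53 + l(-3))*u(-1, 1) - (-22551 - S(2)*377) = (53 + (-2 + (-3)² - 1*(-3)))*1 - (-22551 - 2*377) = (53 + (-2 + 9 + 3))*1 - (-22551 - 1*754) = (53 + 10)*1 - (-22551 - 754) = 63*1 - 1*(-23305) = 63 + 23305 = 23368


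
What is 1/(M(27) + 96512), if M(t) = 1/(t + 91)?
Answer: 118/11388417 ≈ 1.0361e-5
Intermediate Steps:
M(t) = 1/(91 + t)
1/(M(27) + 96512) = 1/(1/(91 + 27) + 96512) = 1/(1/118 + 96512) = 1/(11388417/118) = 118/11388417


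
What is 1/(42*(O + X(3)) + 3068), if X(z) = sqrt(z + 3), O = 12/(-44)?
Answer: 184921/564579110 - 2541*sqrt(6)/564579110 ≈ 0.00031651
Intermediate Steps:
O = -3/11 (O = 12*(-1/44) = -3/11 ≈ -0.27273)
X(z) = sqrt(3 + z)
1/(42*(O + X(3)) + 3068) = 1/(42*(-3/11 + sqrt(3 + 3)) + 3068) = 1/(42*(-3/11 + sqrt(6)) + 3068) = 1/((-126/11 + 42*sqrt(6)) + 3068) = 1/(33622/11 + 42*sqrt(6))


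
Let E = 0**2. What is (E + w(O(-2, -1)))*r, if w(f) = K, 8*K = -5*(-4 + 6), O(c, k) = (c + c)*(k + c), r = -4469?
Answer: 22345/4 ≈ 5586.3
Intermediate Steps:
O(c, k) = 2*c*(c + k) (O(c, k) = (2*c)*(c + k) = 2*c*(c + k))
E = 0
K = -5/4 (K = (-5*(-4 + 6))/8 = (-5*2)/8 = (1/8)*(-10) = -5/4 ≈ -1.2500)
w(f) = -5/4
(E + w(O(-2, -1)))*r = (0 - 5/4)*(-4469) = -5/4*(-4469) = 22345/4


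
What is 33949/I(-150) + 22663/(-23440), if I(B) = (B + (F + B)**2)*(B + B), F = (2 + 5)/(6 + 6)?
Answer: -363752845379/374248782800 ≈ -0.97195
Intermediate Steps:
F = 7/12 ≈ 0.58333
I(B) = 2*B*(B + (7/12 + B)**2) (I(B) = (B + (7/12 + B)**2)*(B + B) = (B + (7/12 + B)**2)*(2*B) = 2*B*(B + (7/12 + B)**2))
33949/I(-150) + 22663/(-23440) = 33949/(((1/72)*(-150)*((7 + 12*(-150))**2 + 144*(-150)))) + 22663/(-23440) = 33949/(((1/72)*(-150)*((7 - 1800)**2 - 21600))) + 22663*(-1/23440) = 33949/(((1/72)*(-150)*((-1793)**2 - 21600))) - 22663/23440 = 33949/(((1/72)*(-150)*(3214849 - 21600))) - 22663/23440 = 33949/(((1/72)*(-150)*3193249)) - 22663/23440 = 33949/(-79831225/12) - 22663/23440 = 33949*(-12/79831225) - 22663/23440 = -407388/79831225 - 22663/23440 = -363752845379/374248782800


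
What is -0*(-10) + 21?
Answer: 21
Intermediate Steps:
-0*(-10) + 21 = -39*0 + 21 = 0 + 21 = 21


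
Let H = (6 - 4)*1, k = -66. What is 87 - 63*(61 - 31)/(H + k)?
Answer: 3729/32 ≈ 116.53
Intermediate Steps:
H = 2 (H = 2*1 = 2)
87 - 63*(61 - 31)/(H + k) = 87 - 63*(61 - 31)/(2 - 66) = 87 - 1890/(-64) = 87 - 1890*(-1)/64 = 87 - 63*(-15/32) = 87 + 945/32 = 3729/32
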